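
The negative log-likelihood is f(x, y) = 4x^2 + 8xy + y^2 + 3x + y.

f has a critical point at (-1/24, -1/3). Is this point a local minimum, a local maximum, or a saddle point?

The Hessian of f is constant: H = [[8, 8], [8, 2]].
det(H) = 8·2 − 8² = -48.
Since det(H) < 0, H is indefinite and the critical point is a saddle point.

saddle point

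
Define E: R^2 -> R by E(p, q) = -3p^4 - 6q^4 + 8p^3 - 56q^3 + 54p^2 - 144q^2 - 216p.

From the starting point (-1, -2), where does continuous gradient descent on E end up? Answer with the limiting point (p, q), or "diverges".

(2, -3)

E is separable, so gradient descent decouples: p follows -∂E/∂p, q follows -∂E/∂q.
∂E/∂p = -12(p - 3)(p - 2)(p + 3); at p=-1 this is -288, so p increases.
∂E/∂q = -24q(q + 3)(q + 4); at q=-2 this is 96, so q decreases.
p converges to its nearest critical value 2 (a local min of the p-part); q converges to -3. The iterate converges to (2, -3).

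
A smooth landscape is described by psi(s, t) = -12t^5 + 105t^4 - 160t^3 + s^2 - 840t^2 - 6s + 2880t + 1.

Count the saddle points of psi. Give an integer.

2

psi separates as a function of s plus a function of t, so ∇psi=0 decouples.
∂psi/∂s = 2(s - 3) = 0 at s ∈ {3}; ∂psi/∂t = -60(t - 4)(t - 3)(t - 2)(t + 2) = 0 at t ∈ {-2, 2, 3, 4}.
The Hessian is diagonal: diag(psi_ss, psi_tt). Second derivatives: psi_ss(3)=2; psi_tt(-2)=7200, psi_tt(2)=-480, psi_tt(3)=300, psi_tt(4)=-720.
Saddle points occur where the two diagonal entries have opposite signs: (3, 2), (3, 4). Count: 2.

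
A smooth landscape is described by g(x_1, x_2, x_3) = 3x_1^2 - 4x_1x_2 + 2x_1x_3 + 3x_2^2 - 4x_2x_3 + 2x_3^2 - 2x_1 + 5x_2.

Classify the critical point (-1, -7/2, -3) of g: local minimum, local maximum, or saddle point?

The Hessian is constant: H = [[6, -4, 2], [-4, 6, -4], [2, -4, 4]].
Leading principal minors: Δ₁ = 6, Δ₂ = 20, Δ₃ = 24.
All leading minors are positive, so H is positive definite: a local minimum.

local minimum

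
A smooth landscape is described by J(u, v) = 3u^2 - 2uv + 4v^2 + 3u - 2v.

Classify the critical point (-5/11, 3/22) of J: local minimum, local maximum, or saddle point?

The Hessian of J is constant: H = [[6, -2], [-2, 8]].
det(H) = 6·8 − (-2)² = 44.
det(H) > 0 and tr(H) = 14 > 0, so H is positive definite and the point is a local minimum.

local minimum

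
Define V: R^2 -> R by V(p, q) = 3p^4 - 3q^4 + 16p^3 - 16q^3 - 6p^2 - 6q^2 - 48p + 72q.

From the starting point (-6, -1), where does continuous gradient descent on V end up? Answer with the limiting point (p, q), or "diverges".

V is separable, so gradient descent decouples: p follows -∂V/∂p, q follows -∂V/∂q.
∂V/∂p = 12(p - 1)(p + 1)(p + 4); at p=-6 this is -840, so p increases.
∂V/∂q = -12(q - 1)(q + 2)(q + 3); at q=-1 this is 48, so q decreases.
p converges to its nearest critical value -4 (a local min of the p-part); q converges to -2. The iterate converges to (-4, -2).

(-4, -2)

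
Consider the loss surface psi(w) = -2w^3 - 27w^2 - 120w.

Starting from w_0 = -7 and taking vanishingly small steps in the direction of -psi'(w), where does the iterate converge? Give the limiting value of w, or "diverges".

-5

psi'(w) = -6(w + 4)(w + 5), so psi'(-7) = -36.
Gradient descent moves in the -psi' direction, i.e. w is increasing.
The nearest critical point in that direction is w = -5, where psi'' = 6 > 0 (a local minimum). The iterate converges there.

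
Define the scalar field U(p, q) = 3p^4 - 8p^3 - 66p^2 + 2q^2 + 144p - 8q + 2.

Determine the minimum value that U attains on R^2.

-573

U(p,q) separates as A(p) + B(q) + 2, so its minimum is min A + min B + 2.
A'(p) = 12(p - 4)(p - 1)(p + 3) vanishes at p ∈ {-3, 1, 4}; B'(q) = 4q - 8 vanishes at q ∈ {2}.
Local minima of A (where A''>0): A(-3)=-567, A(4)=-224. Local minima of B: B(2)=-8.
So the global minimum of U is A(-3) + B(2) + 2 = -567 − 8 + 2 = -573, attained at (-3, 2).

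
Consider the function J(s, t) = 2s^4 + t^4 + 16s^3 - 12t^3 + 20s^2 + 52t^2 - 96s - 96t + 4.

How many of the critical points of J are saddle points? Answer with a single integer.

J separates as a function of s plus a function of t, so ∇J=0 decouples.
∂J/∂s = 8(s - 1)(s + 3)(s + 4) = 0 at s ∈ {-4, -3, 1}; ∂J/∂t = 4(t - 4)(t - 3)(t - 2) = 0 at t ∈ {2, 3, 4}.
The Hessian is diagonal: diag(J_ss, J_tt). Second derivatives: J_ss(-4)=40, J_ss(-3)=-32, J_ss(1)=160; J_tt(2)=8, J_tt(3)=-4, J_tt(4)=8.
Saddle points occur where the two diagonal entries have opposite signs: (-4, 3), (-3, 2), (-3, 4), (1, 3). Count: 4.

4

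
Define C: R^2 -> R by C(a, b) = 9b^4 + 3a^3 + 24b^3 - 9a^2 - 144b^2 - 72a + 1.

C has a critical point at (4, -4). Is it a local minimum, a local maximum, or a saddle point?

local minimum

The mixed partial ∂²C/∂a∂b is 0, so the Hessian at any point is diag(C_aa, C_bb) = diag(18(a - 1), 36(3b^2 + 4b - 8)).
At (4, -4): H = diag(54, 864).
Both eigenvalues are positive, so H is positive definite: a local minimum.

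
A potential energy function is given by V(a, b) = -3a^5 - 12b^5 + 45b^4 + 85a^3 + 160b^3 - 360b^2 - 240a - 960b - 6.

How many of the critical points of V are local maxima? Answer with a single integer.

V separates as a function of a plus a function of b, so ∇V=0 decouples.
∂V/∂a = -15(a - 4)(a - 1)(a + 1)(a + 4) = 0 at a ∈ {-4, -1, 1, 4}; ∂V/∂b = -60(b - 4)(b - 2)(b + 1)(b + 2) = 0 at b ∈ {-2, -1, 2, 4}.
The Hessian is diagonal: diag(V_aa, V_bb). Second derivatives: V_aa(-4)=1800, V_aa(-1)=-450, V_aa(1)=450, V_aa(4)=-1800; V_bb(-2)=1440, V_bb(-1)=-900, V_bb(2)=1440, V_bb(4)=-3600.
Local maxima occur where both diagonal entries negative: (-1, -1), (-1, 4), (4, -1), (4, 4). Count: 4.

4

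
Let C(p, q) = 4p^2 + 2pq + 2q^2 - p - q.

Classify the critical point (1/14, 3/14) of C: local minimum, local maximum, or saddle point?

local minimum

The Hessian of C is constant: H = [[8, 2], [2, 4]].
det(H) = 8·4 − 2² = 28.
det(H) > 0 and tr(H) = 12 > 0, so H is positive definite and the point is a local minimum.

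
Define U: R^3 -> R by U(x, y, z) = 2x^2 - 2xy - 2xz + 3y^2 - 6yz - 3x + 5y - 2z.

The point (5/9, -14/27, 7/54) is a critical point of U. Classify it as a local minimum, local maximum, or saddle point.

The Hessian is constant: H = [[4, -2, -2], [-2, 6, -6], [-2, -6, 0]].
Leading principal minors: Δ₁ = 4, Δ₂ = 20, Δ₃ = -216.
The minors fit neither the all-positive nor the alternating-sign pattern, so H is indefinite: a saddle point.

saddle point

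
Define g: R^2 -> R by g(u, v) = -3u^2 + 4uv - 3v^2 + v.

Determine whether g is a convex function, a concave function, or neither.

g is quadratic, so its Hessian is the constant matrix H = [[-6, 4], [4, -6]].
det(H) = 20, tr(H) = -12.
det(H) > 0 and tr(H) < 0, so H is negative definite everywhere: concave.

concave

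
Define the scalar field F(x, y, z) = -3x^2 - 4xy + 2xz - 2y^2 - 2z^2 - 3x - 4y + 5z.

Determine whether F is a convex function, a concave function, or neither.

F is quadratic, so its Hessian is the constant matrix H = [[-6, -4, 2], [-4, -4, 0], [2, 0, -4]].
Leading principal minors: -6, 8, -16.
Signs alternate −, +, − ⇒ H ≺ 0 ⇒ concave.

concave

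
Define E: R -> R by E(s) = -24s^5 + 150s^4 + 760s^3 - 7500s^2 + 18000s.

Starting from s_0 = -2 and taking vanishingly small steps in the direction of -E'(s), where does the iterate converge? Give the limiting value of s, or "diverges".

-5

E'(s) = -120(s - 5)(s - 3)(s - 2)(s + 5), so E'(-2) = 50400.
Gradient descent moves in the -E' direction, i.e. s is decreasing.
The nearest critical point in that direction is s = -5, where E'' = 67200 > 0 (a local minimum). The iterate converges there.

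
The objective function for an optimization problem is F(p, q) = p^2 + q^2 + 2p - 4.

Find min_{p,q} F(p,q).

-5

F(p,q) separates as A(p) + B(q) − 4, so its minimum is min A + min B − 4.
A'(p) = 2p + 2 vanishes at p ∈ {-1}; B'(q) = 2q vanishes at q ∈ {0}.
Local minima of A (where A''>0): A(-1)=-1. Local minima of B: B(0)=0.
So the global minimum of F is A(-1) + B(0) − 4 = -1 + 0 − 4 = -5, attained at (-1, 0).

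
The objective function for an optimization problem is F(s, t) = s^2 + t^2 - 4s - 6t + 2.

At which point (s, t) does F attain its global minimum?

F(s,t) separates as P(s) + Q(t) + 2, so its minimum is min P + min Q + 2.
P'(s) = 2s - 4 vanishes at s ∈ {2}; Q'(t) = 2(t - 3) vanishes at t ∈ {3}.
Local minima of P (where P''>0): P(2)=-4. Local minima of Q: Q(3)=-9.
So the global minimum of F is P(2) + Q(3) + 2 = -4 − 9 + 2 = -11, attained at (2, 3).

(2, 3)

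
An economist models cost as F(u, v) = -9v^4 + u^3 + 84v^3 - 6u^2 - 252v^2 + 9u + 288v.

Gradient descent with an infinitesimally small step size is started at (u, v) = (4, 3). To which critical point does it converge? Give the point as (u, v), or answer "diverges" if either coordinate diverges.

(3, 2)

F is separable, so gradient descent decouples: u follows -∂F/∂u, v follows -∂F/∂v.
∂F/∂u = 3(u - 3)(u - 1); at u=4 this is 9, so u decreases.
∂F/∂v = -36(v - 4)(v - 2)(v - 1); at v=3 this is 72, so v decreases.
u converges to its nearest critical value 3 (a local min of the u-part); v converges to 2. The iterate converges to (3, 2).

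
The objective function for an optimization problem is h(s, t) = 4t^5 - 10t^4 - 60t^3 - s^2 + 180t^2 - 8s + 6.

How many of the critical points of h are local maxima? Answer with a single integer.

2

h separates as a function of s plus a function of t, so ∇h=0 decouples.
∂h/∂s = -2(s + 4) = 0 at s ∈ {-4}; ∂h/∂t = 20t(t - 3)(t - 2)(t + 3) = 0 at t ∈ {-3, 0, 2, 3}.
The Hessian is diagonal: diag(h_ss, h_tt). Second derivatives: h_ss(-4)=-2; h_tt(-3)=-1800, h_tt(0)=360, h_tt(2)=-200, h_tt(3)=360.
Local maxima occur where both diagonal entries negative: (-4, -3), (-4, 2). Count: 2.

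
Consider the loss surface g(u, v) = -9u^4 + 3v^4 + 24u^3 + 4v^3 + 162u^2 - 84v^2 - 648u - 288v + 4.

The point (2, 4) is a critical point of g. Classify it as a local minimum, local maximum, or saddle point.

local minimum

The mixed partial ∂²g/∂u∂v is 0, so the Hessian at any point is diag(g_uu, g_vv) = diag(36(-3u^2 + 4u + 9), 12(3v^2 + 2v - 14)).
At (2, 4): H = diag(180, 504).
Both eigenvalues are positive, so H is positive definite: a local minimum.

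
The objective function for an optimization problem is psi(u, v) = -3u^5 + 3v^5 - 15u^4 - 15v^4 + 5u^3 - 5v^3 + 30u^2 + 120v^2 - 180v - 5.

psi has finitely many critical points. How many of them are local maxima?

psi separates as a function of u plus a function of v, so ∇psi=0 decouples.
∂psi/∂u = -15u(u - 1)(u + 1)(u + 4) = 0 at u ∈ {-4, -1, 0, 1}; ∂psi/∂v = 15(v - 3)(v - 2)(v - 1)(v + 2) = 0 at v ∈ {-2, 1, 2, 3}.
The Hessian is diagonal: diag(psi_uu, psi_vv). Second derivatives: psi_uu(-4)=900, psi_uu(-1)=-90, psi_uu(0)=60, psi_uu(1)=-150; psi_vv(-2)=-900, psi_vv(1)=90, psi_vv(2)=-60, psi_vv(3)=150.
Local maxima occur where both diagonal entries negative: (-1, -2), (-1, 2), (1, -2), (1, 2). Count: 4.

4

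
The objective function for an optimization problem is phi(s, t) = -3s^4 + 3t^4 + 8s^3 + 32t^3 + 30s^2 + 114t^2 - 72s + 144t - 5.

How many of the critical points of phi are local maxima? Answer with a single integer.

phi separates as a function of s plus a function of t, so ∇phi=0 decouples.
∂phi/∂s = -12(s - 3)(s - 1)(s + 2) = 0 at s ∈ {-2, 1, 3}; ∂phi/∂t = 12(t + 1)(t + 3)(t + 4) = 0 at t ∈ {-4, -3, -1}.
The Hessian is diagonal: diag(phi_ss, phi_tt). Second derivatives: phi_ss(-2)=-180, phi_ss(1)=72, phi_ss(3)=-120; phi_tt(-4)=36, phi_tt(-3)=-24, phi_tt(-1)=72.
Local maxima occur where both diagonal entries negative: (-2, -3), (3, -3). Count: 2.

2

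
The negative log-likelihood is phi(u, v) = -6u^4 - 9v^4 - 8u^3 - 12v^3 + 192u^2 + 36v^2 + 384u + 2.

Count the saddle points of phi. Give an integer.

phi separates as a function of u plus a function of v, so ∇phi=0 decouples.
∂phi/∂u = -24(u - 4)(u + 1)(u + 4) = 0 at u ∈ {-4, -1, 4}; ∂phi/∂v = -36v(v - 1)(v + 2) = 0 at v ∈ {-2, 0, 1}.
The Hessian is diagonal: diag(phi_uu, phi_vv). Second derivatives: phi_uu(-4)=-576, phi_uu(-1)=360, phi_uu(4)=-960; phi_vv(-2)=-216, phi_vv(0)=72, phi_vv(1)=-108.
Saddle points occur where the two diagonal entries have opposite signs: (-4, 0), (-1, -2), (-1, 1), (4, 0). Count: 4.

4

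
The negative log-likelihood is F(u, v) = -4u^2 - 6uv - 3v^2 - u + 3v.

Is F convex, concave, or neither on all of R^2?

F is quadratic, so its Hessian is the constant matrix H = [[-8, -6], [-6, -6]].
det(H) = 12, tr(H) = -14.
det(H) > 0 and tr(H) < 0, so H is negative definite everywhere: concave.

concave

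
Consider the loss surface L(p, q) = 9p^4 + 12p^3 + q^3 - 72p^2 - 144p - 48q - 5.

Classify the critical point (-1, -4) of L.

The mixed partial ∂²L/∂p∂q is 0, so the Hessian at any point is diag(L_pp, L_qq) = diag(36(3p^2 + 2p - 4), 6q).
At (-1, -4): H = diag(-108, -24).
Both eigenvalues are negative, so H is negative definite: a local maximum.

local maximum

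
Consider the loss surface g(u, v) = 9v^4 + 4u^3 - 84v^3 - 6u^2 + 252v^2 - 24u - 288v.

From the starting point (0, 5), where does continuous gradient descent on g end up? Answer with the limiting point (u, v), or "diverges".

g is separable, so gradient descent decouples: u follows -∂g/∂u, v follows -∂g/∂v.
∂g/∂u = 12(u - 2)(u + 1); at u=0 this is -24, so u increases.
∂g/∂v = 36(v - 4)(v - 2)(v - 1); at v=5 this is 432, so v decreases.
u converges to its nearest critical value 2 (a local min of the u-part); v converges to 4. The iterate converges to (2, 4).

(2, 4)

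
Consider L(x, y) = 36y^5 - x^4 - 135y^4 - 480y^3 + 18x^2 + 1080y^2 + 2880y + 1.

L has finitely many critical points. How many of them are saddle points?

6

L separates as a function of x plus a function of y, so ∇L=0 decouples.
∂L/∂x = -4x(x - 3)(x + 3) = 0 at x ∈ {-3, 0, 3}; ∂L/∂y = 180(y - 4)(y - 2)(y + 1)(y + 2) = 0 at y ∈ {-2, -1, 2, 4}.
The Hessian is diagonal: diag(L_xx, L_yy). Second derivatives: L_xx(-3)=-72, L_xx(0)=36, L_xx(3)=-72; L_yy(-2)=-4320, L_yy(-1)=2700, L_yy(2)=-4320, L_yy(4)=10800.
Saddle points occur where the two diagonal entries have opposite signs: (-3, -1), (-3, 4), (0, -2), (0, 2), (3, -1), (3, 4). Count: 6.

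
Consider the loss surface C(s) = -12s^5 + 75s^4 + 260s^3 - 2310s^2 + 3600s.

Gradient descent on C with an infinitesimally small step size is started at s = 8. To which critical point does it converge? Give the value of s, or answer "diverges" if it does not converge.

diverges

C'(s) = -60(s - 5)(s - 3)(s - 1)(s + 4), so C'(8) = -75600.
Gradient descent moves in the -C' direction, i.e. s is increasing.
There is no critical point above s=8, and C' keeps the same sign, so the iterate runs off to +∞.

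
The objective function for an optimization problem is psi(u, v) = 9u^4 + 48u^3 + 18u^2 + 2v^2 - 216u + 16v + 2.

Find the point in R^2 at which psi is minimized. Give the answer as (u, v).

(1, -4)

psi(u,v) separates as P(u) + Q(v) + 2, so its minimum is min P + min Q + 2.
P'(u) = 36(u - 1)(u + 2)(u + 3) vanishes at u ∈ {-3, -2, 1}; Q'(v) = 4v + 16 vanishes at v ∈ {-4}.
Local minima of P (where P''>0): P(-3)=243, P(1)=-141. Local minima of Q: Q(-4)=-32.
So the global minimum of psi is P(1) + Q(-4) + 2 = -141 − 32 + 2 = -171, attained at (1, -4).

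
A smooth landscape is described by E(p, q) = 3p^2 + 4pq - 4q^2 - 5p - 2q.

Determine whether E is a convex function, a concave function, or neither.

neither

E is quadratic, so its Hessian is the constant matrix H = [[6, 4], [4, -8]].
det(H) = -64, tr(H) = -2.
det(H) < 0, so H is indefinite: neither convex nor concave.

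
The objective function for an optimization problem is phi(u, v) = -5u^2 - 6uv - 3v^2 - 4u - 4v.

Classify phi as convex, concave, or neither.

concave

phi is quadratic, so its Hessian is the constant matrix H = [[-10, -6], [-6, -6]].
det(H) = 24, tr(H) = -16.
det(H) > 0 and tr(H) < 0, so H is negative definite everywhere: concave.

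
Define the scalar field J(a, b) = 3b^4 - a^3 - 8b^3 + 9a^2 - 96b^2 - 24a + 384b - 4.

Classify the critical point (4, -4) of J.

saddle point

The mixed partial ∂²J/∂a∂b is 0, so the Hessian at any point is diag(J_aa, J_bb) = diag(6(-a + 3), 12(3b^2 - 4b - 16)).
At (4, -4): H = diag(-6, 576).
The eigenvalues have opposite signs, so H is indefinite: a saddle point.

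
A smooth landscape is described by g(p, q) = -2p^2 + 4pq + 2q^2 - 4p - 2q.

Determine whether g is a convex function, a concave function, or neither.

g is quadratic, so its Hessian is the constant matrix H = [[-4, 4], [4, 4]].
det(H) = -32, tr(H) = 0.
det(H) < 0, so H is indefinite: neither convex nor concave.

neither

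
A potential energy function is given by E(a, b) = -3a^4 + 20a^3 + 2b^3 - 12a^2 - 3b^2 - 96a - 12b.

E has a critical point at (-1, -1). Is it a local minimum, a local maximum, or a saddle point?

local maximum

The mixed partial ∂²E/∂a∂b is 0, so the Hessian at any point is diag(E_aa, E_bb) = diag(12(-3a^2 + 10a - 2), 6(2b - 1)).
At (-1, -1): H = diag(-180, -18).
Both eigenvalues are negative, so H is negative definite: a local maximum.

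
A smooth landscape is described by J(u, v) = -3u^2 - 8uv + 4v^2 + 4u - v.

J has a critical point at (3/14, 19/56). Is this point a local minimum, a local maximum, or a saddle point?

The Hessian of J is constant: H = [[-6, -8], [-8, 8]].
det(H) = (-6)·8 − (-8)² = -112.
Since det(H) < 0, H is indefinite and the critical point is a saddle point.

saddle point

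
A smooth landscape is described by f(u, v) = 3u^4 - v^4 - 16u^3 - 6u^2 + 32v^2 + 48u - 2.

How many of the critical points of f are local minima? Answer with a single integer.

2

f separates as a function of u plus a function of v, so ∇f=0 decouples.
∂f/∂u = 12(u - 4)(u - 1)(u + 1) = 0 at u ∈ {-1, 1, 4}; ∂f/∂v = -4v(v - 4)(v + 4) = 0 at v ∈ {-4, 0, 4}.
The Hessian is diagonal: diag(f_uu, f_vv). Second derivatives: f_uu(-1)=120, f_uu(1)=-72, f_uu(4)=180; f_vv(-4)=-128, f_vv(0)=64, f_vv(4)=-128.
Local minima occur where both diagonal entries positive: (-1, 0), (4, 0). Count: 2.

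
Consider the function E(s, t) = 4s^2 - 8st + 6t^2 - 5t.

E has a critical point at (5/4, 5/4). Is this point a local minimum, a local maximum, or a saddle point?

The Hessian of E is constant: H = [[8, -8], [-8, 12]].
det(H) = 8·12 − (-8)² = 32.
det(H) > 0 and tr(H) = 20 > 0, so H is positive definite and the point is a local minimum.

local minimum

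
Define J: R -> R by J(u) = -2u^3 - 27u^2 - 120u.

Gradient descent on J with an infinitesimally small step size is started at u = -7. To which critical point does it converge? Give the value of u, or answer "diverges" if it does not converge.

-5

J'(u) = -6(u + 4)(u + 5), so J'(-7) = -36.
Gradient descent moves in the -J' direction, i.e. u is increasing.
The nearest critical point in that direction is u = -5, where J'' = 6 > 0 (a local minimum). The iterate converges there.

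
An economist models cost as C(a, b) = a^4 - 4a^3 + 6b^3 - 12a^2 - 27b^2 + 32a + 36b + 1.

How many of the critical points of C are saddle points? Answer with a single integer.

C separates as a function of a plus a function of b, so ∇C=0 decouples.
∂C/∂a = 4(a - 4)(a - 1)(a + 2) = 0 at a ∈ {-2, 1, 4}; ∂C/∂b = 18(b - 2)(b - 1) = 0 at b ∈ {1, 2}.
The Hessian is diagonal: diag(C_aa, C_bb). Second derivatives: C_aa(-2)=72, C_aa(1)=-36, C_aa(4)=72; C_bb(1)=-18, C_bb(2)=18.
Saddle points occur where the two diagonal entries have opposite signs: (-2, 1), (1, 2), (4, 1). Count: 3.

3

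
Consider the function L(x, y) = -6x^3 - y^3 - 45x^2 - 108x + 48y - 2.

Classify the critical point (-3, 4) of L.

The mixed partial ∂²L/∂x∂y is 0, so the Hessian at any point is diag(L_xx, L_yy) = diag(-18(2x + 5), -6y).
At (-3, 4): H = diag(18, -24).
The eigenvalues have opposite signs, so H is indefinite: a saddle point.

saddle point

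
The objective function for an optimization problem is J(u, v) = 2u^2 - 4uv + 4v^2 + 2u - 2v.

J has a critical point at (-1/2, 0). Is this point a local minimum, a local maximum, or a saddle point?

local minimum

The Hessian of J is constant: H = [[4, -4], [-4, 8]].
det(H) = 4·8 − (-4)² = 16.
det(H) > 0 and tr(H) = 12 > 0, so H is positive definite and the point is a local minimum.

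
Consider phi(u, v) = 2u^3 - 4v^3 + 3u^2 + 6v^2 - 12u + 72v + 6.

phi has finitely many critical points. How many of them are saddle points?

2

phi separates as a function of u plus a function of v, so ∇phi=0 decouples.
∂phi/∂u = 6(u - 1)(u + 2) = 0 at u ∈ {-2, 1}; ∂phi/∂v = -12(v - 3)(v + 2) = 0 at v ∈ {-2, 3}.
The Hessian is diagonal: diag(phi_uu, phi_vv). Second derivatives: phi_uu(-2)=-18, phi_uu(1)=18; phi_vv(-2)=60, phi_vv(3)=-60.
Saddle points occur where the two diagonal entries have opposite signs: (-2, -2), (1, 3). Count: 2.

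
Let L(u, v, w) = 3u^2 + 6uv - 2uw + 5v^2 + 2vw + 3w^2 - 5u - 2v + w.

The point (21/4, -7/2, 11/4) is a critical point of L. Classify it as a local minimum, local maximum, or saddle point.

local minimum

The Hessian is constant: H = [[6, 6, -2], [6, 10, 2], [-2, 2, 6]].
Leading principal minors: Δ₁ = 6, Δ₂ = 24, Δ₃ = 32.
All leading minors are positive, so H is positive definite: a local minimum.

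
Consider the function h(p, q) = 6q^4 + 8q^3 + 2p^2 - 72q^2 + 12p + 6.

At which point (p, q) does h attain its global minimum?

(-3, -3)

h(p,q) separates as A(p) + B(q) + 6, so its minimum is min A + min B + 6.
A'(p) = 4p + 12 vanishes at p ∈ {-3}; B'(q) = 24q(q - 2)(q + 3) vanishes at q ∈ {-3, 0, 2}.
Local minima of A (where A''>0): A(-3)=-18. Local minima of B: B(-3)=-378, B(2)=-128.
So the global minimum of h is A(-3) + B(-3) + 6 = -18 − 378 + 6 = -390, attained at (-3, -3).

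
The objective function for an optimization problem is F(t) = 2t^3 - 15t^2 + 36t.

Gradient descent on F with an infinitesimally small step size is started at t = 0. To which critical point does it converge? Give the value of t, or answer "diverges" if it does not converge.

diverges

F'(t) = 6(t - 3)(t - 2), so F'(0) = 36.
Gradient descent moves in the -F' direction, i.e. t is decreasing.
There is no critical point below t=0, and F' keeps the same sign, so the iterate runs off to −∞.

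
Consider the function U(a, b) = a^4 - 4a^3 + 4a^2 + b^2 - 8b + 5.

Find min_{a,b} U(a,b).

-11

U(a,b) separates as P(a) + Q(b) + 5, so its minimum is min P + min Q + 5.
P'(a) = 4a(a - 2)(a - 1) vanishes at a ∈ {0, 1, 2}; Q'(b) = 2b - 8 vanishes at b ∈ {4}.
Local minima of P (where P''>0): P(0)=0, P(2)=0. Local minima of Q: Q(4)=-16.
So the global minimum of U is P(0) + Q(4) + 5 = 0 − 16 + 5 = -11, attained at (0, 4).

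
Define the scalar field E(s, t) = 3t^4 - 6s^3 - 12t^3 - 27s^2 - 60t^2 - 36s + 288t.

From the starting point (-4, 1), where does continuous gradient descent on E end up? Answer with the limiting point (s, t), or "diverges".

(-2, -3)

E is separable, so gradient descent decouples: s follows -∂E/∂s, t follows -∂E/∂t.
∂E/∂s = -18(s + 1)(s + 2); at s=-4 this is -108, so s increases.
∂E/∂t = 12(t - 4)(t - 2)(t + 3); at t=1 this is 144, so t decreases.
s converges to its nearest critical value -2 (a local min of the s-part); t converges to -3. The iterate converges to (-2, -3).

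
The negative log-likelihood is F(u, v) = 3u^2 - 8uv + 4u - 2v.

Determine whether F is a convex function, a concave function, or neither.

neither

F is quadratic, so its Hessian is the constant matrix H = [[6, -8], [-8, 0]].
det(H) = -64, tr(H) = 6.
det(H) < 0, so H is indefinite: neither convex nor concave.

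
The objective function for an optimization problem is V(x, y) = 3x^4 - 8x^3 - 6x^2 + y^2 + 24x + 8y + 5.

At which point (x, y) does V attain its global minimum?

V(x,y) separates as P(x) + Q(y) + 5, so its minimum is min P + min Q + 5.
P'(x) = 12(x - 2)(x - 1)(x + 1) vanishes at x ∈ {-1, 1, 2}; Q'(y) = 2y + 8 vanishes at y ∈ {-4}.
Local minima of P (where P''>0): P(-1)=-19, P(2)=8. Local minima of Q: Q(-4)=-16.
So the global minimum of V is P(-1) + Q(-4) + 5 = -19 − 16 + 5 = -30, attained at (-1, -4).

(-1, -4)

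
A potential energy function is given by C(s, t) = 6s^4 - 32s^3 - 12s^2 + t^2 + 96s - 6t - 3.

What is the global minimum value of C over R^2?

-332

C(s,t) separates as P(s) + Q(t) − 3, so its minimum is min P + min Q − 3.
P'(s) = 24(s - 4)(s - 1)(s + 1) vanishes at s ∈ {-1, 1, 4}; Q'(t) = 2(t - 3) vanishes at t ∈ {3}.
Local minima of P (where P''>0): P(-1)=-70, P(4)=-320. Local minima of Q: Q(3)=-9.
So the global minimum of C is P(4) + Q(3) − 3 = -320 − 9 − 3 = -332, attained at (4, 3).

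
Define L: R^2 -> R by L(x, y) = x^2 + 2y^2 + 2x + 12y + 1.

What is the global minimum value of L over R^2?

-18

L(x,y) separates as P(x) + Q(y) + 1, so its minimum is min P + min Q + 1.
P'(x) = 2x + 2 vanishes at x ∈ {-1}; Q'(y) = 4y + 12 vanishes at y ∈ {-3}.
Local minima of P (where P''>0): P(-1)=-1. Local minima of Q: Q(-3)=-18.
So the global minimum of L is P(-1) + Q(-3) + 1 = -1 − 18 + 1 = -18, attained at (-1, -3).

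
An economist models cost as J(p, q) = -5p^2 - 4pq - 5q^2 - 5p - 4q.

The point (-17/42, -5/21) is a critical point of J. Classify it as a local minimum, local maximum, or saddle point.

The Hessian of J is constant: H = [[-10, -4], [-4, -10]].
det(H) = (-10)·(-10) − (-4)² = 84.
det(H) > 0 and tr(H) = -20 < 0, so H is negative definite and the point is a local maximum.

local maximum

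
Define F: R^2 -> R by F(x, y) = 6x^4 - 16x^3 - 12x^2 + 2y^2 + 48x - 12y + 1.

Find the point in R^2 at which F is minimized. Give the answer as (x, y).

(-1, 3)

F(x,y) separates as P(x) + Q(y) + 1, so its minimum is min P + min Q + 1.
P'(x) = 24(x - 2)(x - 1)(x + 1) vanishes at x ∈ {-1, 1, 2}; Q'(y) = 4y - 12 vanishes at y ∈ {3}.
Local minima of P (where P''>0): P(-1)=-38, P(2)=16. Local minima of Q: Q(3)=-18.
So the global minimum of F is P(-1) + Q(3) + 1 = -38 − 18 + 1 = -55, attained at (-1, 3).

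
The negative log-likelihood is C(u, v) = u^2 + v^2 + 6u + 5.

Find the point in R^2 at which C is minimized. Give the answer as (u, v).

(-3, 0)

C(u,v) separates as P(u) + Q(v) + 5, so its minimum is min P + min Q + 5.
P'(u) = 2u + 6 vanishes at u ∈ {-3}; Q'(v) = 2v vanishes at v ∈ {0}.
Local minima of P (where P''>0): P(-3)=-9. Local minima of Q: Q(0)=0.
So the global minimum of C is P(-3) + Q(0) + 5 = -9 + 0 + 5 = -4, attained at (-3, 0).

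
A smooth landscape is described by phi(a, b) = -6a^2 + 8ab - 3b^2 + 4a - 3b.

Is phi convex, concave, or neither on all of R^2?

concave

phi is quadratic, so its Hessian is the constant matrix H = [[-12, 8], [8, -6]].
det(H) = 8, tr(H) = -18.
det(H) > 0 and tr(H) < 0, so H is negative definite everywhere: concave.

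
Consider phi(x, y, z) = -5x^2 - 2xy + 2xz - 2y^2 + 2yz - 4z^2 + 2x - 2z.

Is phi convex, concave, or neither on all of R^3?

concave

phi is quadratic, so its Hessian is the constant matrix H = [[-10, -2, 2], [-2, -4, 2], [2, 2, -8]].
Leading principal minors: -10, 36, -248.
Signs alternate −, +, − ⇒ H ≺ 0 ⇒ concave.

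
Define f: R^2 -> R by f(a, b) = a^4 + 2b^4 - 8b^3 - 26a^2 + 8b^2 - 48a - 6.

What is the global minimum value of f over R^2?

-358

f(a,b) separates as P(a) + Q(b) − 6, so its minimum is min P + min Q − 6.
P'(a) = 4(a - 4)(a + 1)(a + 3) vanishes at a ∈ {-3, -1, 4}; Q'(b) = 8b(b - 2)(b - 1) vanishes at b ∈ {0, 1, 2}.
Local minima of P (where P''>0): P(-3)=-9, P(4)=-352. Local minima of Q: Q(0)=0, Q(2)=0.
So the global minimum of f is P(4) + Q(0) − 6 = -352 + 0 − 6 = -358, attained at (4, 0).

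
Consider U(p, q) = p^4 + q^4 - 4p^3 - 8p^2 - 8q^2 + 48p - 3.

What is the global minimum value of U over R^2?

-99

U(p,q) separates as A(p) + B(q) − 3, so its minimum is min A + min B − 3.
A'(p) = 4(p - 3)(p - 2)(p + 2) vanishes at p ∈ {-2, 2, 3}; B'(q) = 4q(q - 2)(q + 2) vanishes at q ∈ {-2, 0, 2}.
Local minima of A (where A''>0): A(-2)=-80, A(3)=45. Local minima of B: B(-2)=-16, B(2)=-16.
So the global minimum of U is A(-2) + B(-2) − 3 = -80 − 16 − 3 = -99, attained at (-2, -2).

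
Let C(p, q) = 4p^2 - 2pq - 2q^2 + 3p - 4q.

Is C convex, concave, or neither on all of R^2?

C is quadratic, so its Hessian is the constant matrix H = [[8, -2], [-2, -4]].
det(H) = -36, tr(H) = 4.
det(H) < 0, so H is indefinite: neither convex nor concave.

neither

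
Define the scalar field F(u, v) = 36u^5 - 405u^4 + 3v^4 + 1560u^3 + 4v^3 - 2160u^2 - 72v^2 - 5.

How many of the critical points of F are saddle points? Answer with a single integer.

6

F separates as a function of u plus a function of v, so ∇F=0 decouples.
∂F/∂u = 180u(u - 4)(u - 3)(u - 2) = 0 at u ∈ {0, 2, 3, 4}; ∂F/∂v = 12v(v - 3)(v + 4) = 0 at v ∈ {-4, 0, 3}.
The Hessian is diagonal: diag(F_uu, F_vv). Second derivatives: F_uu(0)=-4320, F_uu(2)=720, F_uu(3)=-540, F_uu(4)=1440; F_vv(-4)=336, F_vv(0)=-144, F_vv(3)=252.
Saddle points occur where the two diagonal entries have opposite signs: (0, -4), (0, 3), (2, 0), (3, -4), (3, 3), (4, 0). Count: 6.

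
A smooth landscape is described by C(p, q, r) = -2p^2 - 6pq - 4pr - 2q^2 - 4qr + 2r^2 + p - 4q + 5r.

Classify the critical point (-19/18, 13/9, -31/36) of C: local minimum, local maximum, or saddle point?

The Hessian is constant: H = [[-4, -6, -4], [-6, -4, -4], [-4, -4, 4]].
Leading principal minors: Δ₁ = -4, Δ₂ = -20, Δ₃ = -144.
The minors fit neither the all-positive nor the alternating-sign pattern, so H is indefinite: a saddle point.

saddle point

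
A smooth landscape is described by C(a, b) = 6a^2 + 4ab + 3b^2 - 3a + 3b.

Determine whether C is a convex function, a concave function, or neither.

convex

C is quadratic, so its Hessian is the constant matrix H = [[12, 4], [4, 6]].
det(H) = 56, tr(H) = 18.
det(H) > 0 and tr(H) > 0, so H is positive definite everywhere: convex.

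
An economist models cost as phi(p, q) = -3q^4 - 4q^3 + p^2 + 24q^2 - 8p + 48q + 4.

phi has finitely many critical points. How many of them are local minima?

phi separates as a function of p plus a function of q, so ∇phi=0 decouples.
∂phi/∂p = 2(p - 4) = 0 at p ∈ {4}; ∂phi/∂q = -12(q - 2)(q + 1)(q + 2) = 0 at q ∈ {-2, -1, 2}.
The Hessian is diagonal: diag(phi_pp, phi_qq). Second derivatives: phi_pp(4)=2; phi_qq(-2)=-48, phi_qq(-1)=36, phi_qq(2)=-144.
Local minima occur where both diagonal entries positive: (4, -1). Count: 1.

1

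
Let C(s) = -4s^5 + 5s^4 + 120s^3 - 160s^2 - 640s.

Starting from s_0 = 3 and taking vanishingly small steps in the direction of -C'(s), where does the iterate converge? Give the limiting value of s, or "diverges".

2

C'(s) = -20(s - 4)(s - 2)(s + 1)(s + 4), so C'(3) = 560.
Gradient descent moves in the -C' direction, i.e. s is decreasing.
The nearest critical point in that direction is s = 2, where C'' = 720 > 0 (a local minimum). The iterate converges there.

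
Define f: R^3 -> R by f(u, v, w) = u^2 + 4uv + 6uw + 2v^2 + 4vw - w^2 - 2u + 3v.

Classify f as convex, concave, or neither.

neither

f is quadratic, so its Hessian is the constant matrix H = [[2, 4, 6], [4, 4, 4], [6, 4, -2]].
Leading principal minors: 2, -8, 32.
Neither pattern holds ⇒ H is indefinite ⇒ neither convex nor concave.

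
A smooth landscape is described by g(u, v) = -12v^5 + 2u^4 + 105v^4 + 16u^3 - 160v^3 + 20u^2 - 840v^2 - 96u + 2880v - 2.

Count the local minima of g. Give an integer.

4

g separates as a function of u plus a function of v, so ∇g=0 decouples.
∂g/∂u = 8(u - 1)(u + 3)(u + 4) = 0 at u ∈ {-4, -3, 1}; ∂g/∂v = -60(v - 4)(v - 3)(v - 2)(v + 2) = 0 at v ∈ {-2, 2, 3, 4}.
The Hessian is diagonal: diag(g_uu, g_vv). Second derivatives: g_uu(-4)=40, g_uu(-3)=-32, g_uu(1)=160; g_vv(-2)=7200, g_vv(2)=-480, g_vv(3)=300, g_vv(4)=-720.
Local minima occur where both diagonal entries positive: (-4, -2), (-4, 3), (1, -2), (1, 3). Count: 4.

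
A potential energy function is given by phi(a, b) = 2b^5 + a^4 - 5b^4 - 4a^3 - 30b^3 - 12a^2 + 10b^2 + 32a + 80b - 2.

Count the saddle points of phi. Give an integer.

phi separates as a function of a plus a function of b, so ∇phi=0 decouples.
∂phi/∂a = 4(a - 4)(a - 1)(a + 2) = 0 at a ∈ {-2, 1, 4}; ∂phi/∂b = 10(b - 4)(b - 1)(b + 1)(b + 2) = 0 at b ∈ {-2, -1, 1, 4}.
The Hessian is diagonal: diag(phi_aa, phi_bb). Second derivatives: phi_aa(-2)=72, phi_aa(1)=-36, phi_aa(4)=72; phi_bb(-2)=-180, phi_bb(-1)=100, phi_bb(1)=-180, phi_bb(4)=900.
Saddle points occur where the two diagonal entries have opposite signs: (-2, -2), (-2, 1), (1, -1), (1, 4), (4, -2), (4, 1). Count: 6.

6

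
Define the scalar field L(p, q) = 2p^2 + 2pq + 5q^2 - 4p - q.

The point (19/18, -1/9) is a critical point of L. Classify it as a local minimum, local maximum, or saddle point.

local minimum

The Hessian of L is constant: H = [[4, 2], [2, 10]].
det(H) = 4·10 − 2² = 36.
det(H) > 0 and tr(H) = 14 > 0, so H is positive definite and the point is a local minimum.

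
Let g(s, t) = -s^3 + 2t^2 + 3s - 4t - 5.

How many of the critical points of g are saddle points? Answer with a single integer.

g separates as a function of s plus a function of t, so ∇g=0 decouples.
∂g/∂s = -3(s - 1)(s + 1) = 0 at s ∈ {-1, 1}; ∂g/∂t = 4(t - 1) = 0 at t ∈ {1}.
The Hessian is diagonal: diag(g_ss, g_tt). Second derivatives: g_ss(-1)=6, g_ss(1)=-6; g_tt(1)=4.
Saddle points occur where the two diagonal entries have opposite signs: (1, 1). Count: 1.

1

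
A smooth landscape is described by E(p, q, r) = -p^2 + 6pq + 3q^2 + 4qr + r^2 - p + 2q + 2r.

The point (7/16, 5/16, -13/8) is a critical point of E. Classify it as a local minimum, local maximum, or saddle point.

The Hessian is constant: H = [[-2, 6, 0], [6, 6, 4], [0, 4, 2]].
Leading principal minors: Δ₁ = -2, Δ₂ = -48, Δ₃ = -64.
The minors fit neither the all-positive nor the alternating-sign pattern, so H is indefinite: a saddle point.

saddle point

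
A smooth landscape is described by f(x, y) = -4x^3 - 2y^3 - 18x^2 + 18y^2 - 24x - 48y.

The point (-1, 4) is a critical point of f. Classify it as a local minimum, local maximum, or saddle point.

The mixed partial ∂²f/∂x∂y is 0, so the Hessian at any point is diag(f_xx, f_yy) = diag(-12(2x + 3), 12(-y + 3)).
At (-1, 4): H = diag(-12, -12).
Both eigenvalues are negative, so H is negative definite: a local maximum.

local maximum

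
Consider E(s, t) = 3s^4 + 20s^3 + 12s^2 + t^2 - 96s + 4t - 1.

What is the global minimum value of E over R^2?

-66

E(s,t) separates as P(s) + Q(t) − 1, so its minimum is min P + min Q − 1.
P'(s) = 12(s - 1)(s + 2)(s + 4) vanishes at s ∈ {-4, -2, 1}; Q'(t) = 2(t + 2) vanishes at t ∈ {-2}.
Local minima of P (where P''>0): P(-4)=64, P(1)=-61. Local minima of Q: Q(-2)=-4.
So the global minimum of E is P(1) + Q(-2) − 1 = -61 − 4 − 1 = -66, attained at (1, -2).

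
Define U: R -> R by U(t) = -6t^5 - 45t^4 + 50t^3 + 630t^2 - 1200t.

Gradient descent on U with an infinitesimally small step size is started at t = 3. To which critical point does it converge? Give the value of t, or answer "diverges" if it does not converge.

U'(t) = -30(t - 2)(t - 1)(t + 4)(t + 5), so U'(3) = -3360.
Gradient descent moves in the -U' direction, i.e. t is increasing.
There is no critical point above t=3, and U' keeps the same sign, so the iterate runs off to +∞.

diverges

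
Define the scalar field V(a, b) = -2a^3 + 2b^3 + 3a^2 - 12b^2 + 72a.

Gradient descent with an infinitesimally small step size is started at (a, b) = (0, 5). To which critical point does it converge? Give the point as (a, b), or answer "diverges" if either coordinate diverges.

(-3, 4)

V is separable, so gradient descent decouples: a follows -∂V/∂a, b follows -∂V/∂b.
∂V/∂a = -6(a - 4)(a + 3); at a=0 this is 72, so a decreases.
∂V/∂b = 6b(b - 4); at b=5 this is 30, so b decreases.
a converges to its nearest critical value -3 (a local min of the a-part); b converges to 4. The iterate converges to (-3, 4).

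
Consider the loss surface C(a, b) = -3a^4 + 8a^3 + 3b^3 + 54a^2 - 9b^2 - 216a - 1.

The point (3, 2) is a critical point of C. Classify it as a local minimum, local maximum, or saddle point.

The mixed partial ∂²C/∂a∂b is 0, so the Hessian at any point is diag(C_aa, C_bb) = diag(12(-3a^2 + 4a + 9), 18(b - 1)).
At (3, 2): H = diag(-72, 18).
The eigenvalues have opposite signs, so H is indefinite: a saddle point.

saddle point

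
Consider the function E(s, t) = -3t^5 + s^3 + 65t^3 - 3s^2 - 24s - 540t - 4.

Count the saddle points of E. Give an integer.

4

E separates as a function of s plus a function of t, so ∇E=0 decouples.
∂E/∂s = 3(s - 4)(s + 2) = 0 at s ∈ {-2, 4}; ∂E/∂t = -15(t - 3)(t - 2)(t + 2)(t + 3) = 0 at t ∈ {-3, -2, 2, 3}.
The Hessian is diagonal: diag(E_ss, E_tt). Second derivatives: E_ss(-2)=-18, E_ss(4)=18; E_tt(-3)=450, E_tt(-2)=-300, E_tt(2)=300, E_tt(3)=-450.
Saddle points occur where the two diagonal entries have opposite signs: (-2, -3), (-2, 2), (4, -2), (4, 3). Count: 4.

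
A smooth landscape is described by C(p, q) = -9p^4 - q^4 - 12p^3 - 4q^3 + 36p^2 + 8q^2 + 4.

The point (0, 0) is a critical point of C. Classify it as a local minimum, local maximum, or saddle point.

The mixed partial ∂²C/∂p∂q is 0, so the Hessian at any point is diag(C_pp, C_qq) = diag(36(-3p^2 - 2p + 2), 4(-3q^2 - 6q + 4)).
At (0, 0): H = diag(72, 16).
Both eigenvalues are positive, so H is positive definite: a local minimum.

local minimum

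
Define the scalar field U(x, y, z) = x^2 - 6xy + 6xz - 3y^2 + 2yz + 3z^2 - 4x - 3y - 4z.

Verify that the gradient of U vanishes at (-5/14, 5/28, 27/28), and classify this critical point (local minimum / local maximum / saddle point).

saddle point

∇U = (2x - 6y + 6z - 4, -6x - 6y + 2z - 3, 6x + 2y + 6z - 4); substituting (-5/14, 5/28, 27/28) gives ∇U = (0, 0, 0), so (-5/14, 5/28, 27/28) is indeed a critical point.
The Hessian is constant: H = [[2, -6, 6], [-6, -6, 2], [6, 2, 6]].
Leading principal minors: Δ₁ = 2, Δ₂ = -48, Δ₃ = -224.
The minors fit neither the all-positive nor the alternating-sign pattern, so H is indefinite: a saddle point.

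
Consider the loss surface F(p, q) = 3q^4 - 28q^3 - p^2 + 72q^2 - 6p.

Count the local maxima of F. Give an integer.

1

F separates as a function of p plus a function of q, so ∇F=0 decouples.
∂F/∂p = -2(p + 3) = 0 at p ∈ {-3}; ∂F/∂q = 12q(q - 4)(q - 3) = 0 at q ∈ {0, 3, 4}.
The Hessian is diagonal: diag(F_pp, F_qq). Second derivatives: F_pp(-3)=-2; F_qq(0)=144, F_qq(3)=-36, F_qq(4)=48.
Local maxima occur where both diagonal entries negative: (-3, 3). Count: 1.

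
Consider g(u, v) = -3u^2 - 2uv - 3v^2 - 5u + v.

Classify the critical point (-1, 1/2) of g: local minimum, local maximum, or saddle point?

local maximum

The Hessian of g is constant: H = [[-6, -2], [-2, -6]].
det(H) = (-6)·(-6) − (-2)² = 32.
det(H) > 0 and tr(H) = -12 < 0, so H is negative definite and the point is a local maximum.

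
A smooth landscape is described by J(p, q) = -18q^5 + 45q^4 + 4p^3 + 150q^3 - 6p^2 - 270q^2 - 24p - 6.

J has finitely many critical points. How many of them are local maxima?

J separates as a function of p plus a function of q, so ∇J=0 decouples.
∂J/∂p = 12(p - 2)(p + 1) = 0 at p ∈ {-1, 2}; ∂J/∂q = -90q(q - 3)(q - 1)(q + 2) = 0 at q ∈ {-2, 0, 1, 3}.
The Hessian is diagonal: diag(J_pp, J_qq). Second derivatives: J_pp(-1)=-36, J_pp(2)=36; J_qq(-2)=2700, J_qq(0)=-540, J_qq(1)=540, J_qq(3)=-2700.
Local maxima occur where both diagonal entries negative: (-1, 0), (-1, 3). Count: 2.

2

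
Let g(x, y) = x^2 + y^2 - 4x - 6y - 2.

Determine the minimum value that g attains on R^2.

g(x,y) separates as P(x) + Q(y) − 2, so its minimum is min P + min Q − 2.
P'(x) = 2x - 4 vanishes at x ∈ {2}; Q'(y) = 2y - 6 vanishes at y ∈ {3}.
Local minima of P (where P''>0): P(2)=-4. Local minima of Q: Q(3)=-9.
So the global minimum of g is P(2) + Q(3) − 2 = -4 − 9 − 2 = -15, attained at (2, 3).

-15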